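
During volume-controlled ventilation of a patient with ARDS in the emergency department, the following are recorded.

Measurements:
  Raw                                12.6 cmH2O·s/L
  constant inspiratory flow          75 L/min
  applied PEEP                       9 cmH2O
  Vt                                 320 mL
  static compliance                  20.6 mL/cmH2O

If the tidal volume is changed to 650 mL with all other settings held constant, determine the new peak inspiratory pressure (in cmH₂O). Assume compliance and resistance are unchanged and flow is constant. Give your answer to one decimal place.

56.3

Flow: 75 L/min ÷ 60 = 1.25 L/s.
PIP = Vt/C + R·V̇ + PEEP (constant-flow equation of motion).
Only the elastic term changes: ΔPIP = ΔVt / C = (650 − 320) / 20.6 = 16.019 cmH2O.
Original PIP = 320/20.6 + 12.6×1.25 + 9 = 40.284 cmH2O; new PIP = 40.284 + (16.019) = 56.303 cmH2O.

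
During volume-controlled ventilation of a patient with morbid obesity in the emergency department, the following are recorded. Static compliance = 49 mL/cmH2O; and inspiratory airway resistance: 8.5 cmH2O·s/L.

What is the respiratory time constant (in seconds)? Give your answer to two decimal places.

0.42

τ = R × C = 8.5 × 49 mL/cmH2O = 8.5 × 0.049 L/cmH2O = 0.4165 s.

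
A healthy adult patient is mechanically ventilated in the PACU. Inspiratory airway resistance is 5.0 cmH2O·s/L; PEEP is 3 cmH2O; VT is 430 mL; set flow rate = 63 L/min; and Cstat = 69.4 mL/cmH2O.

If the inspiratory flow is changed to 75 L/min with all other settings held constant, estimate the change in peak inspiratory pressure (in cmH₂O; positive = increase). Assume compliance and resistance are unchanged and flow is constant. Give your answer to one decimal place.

Flow: 63 L/min ÷ 60 = 1.05 L/s.
New flow: 75 L/min ÷ 60 = 1.25 L/s.
PIP = Vt/C + R·V̇ + PEEP (constant-flow equation of motion).
Only the resistive term changes: ΔPIP = R × ΔV̇ = 5.0 × (1.25 − 1.05) = 5.0 × 0.2 = 1.0 cmH2O.

1.0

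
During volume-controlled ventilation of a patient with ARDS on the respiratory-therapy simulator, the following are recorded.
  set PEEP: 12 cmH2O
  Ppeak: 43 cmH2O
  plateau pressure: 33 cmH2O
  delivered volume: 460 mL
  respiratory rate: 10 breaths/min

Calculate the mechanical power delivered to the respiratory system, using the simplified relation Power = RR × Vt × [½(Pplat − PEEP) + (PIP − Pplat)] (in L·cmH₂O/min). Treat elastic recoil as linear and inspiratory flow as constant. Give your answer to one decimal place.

94.3

Per-breath work = Vt × [½(Pplat−PEEP) + (PIP−Pplat)] = 0.460 × [0.5×21.0 + 10.0] = 0.460 × 20.5 = 9.43 L·cmH2O.
Power = 10 × 9.43 = 94.3 L·cmH2O/min.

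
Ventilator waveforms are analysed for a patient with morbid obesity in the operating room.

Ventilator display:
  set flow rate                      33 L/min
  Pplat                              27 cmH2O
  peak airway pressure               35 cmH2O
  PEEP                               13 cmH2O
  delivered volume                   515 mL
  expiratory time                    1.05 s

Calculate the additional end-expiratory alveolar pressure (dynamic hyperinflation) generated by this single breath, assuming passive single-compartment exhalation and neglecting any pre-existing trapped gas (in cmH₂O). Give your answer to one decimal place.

2.0

Flow: 33 L/min ÷ 60 = 0.55 L/s.
R = (PIP − Pplat)/V̇ = (35 − 27) / 0.55 = 8.0/0.55 = 14.545 cmH2O·s/L.
C = Vt/(Pplat − PEEP) = 515.0 / (27 − 13) = 515.0/14.0 = 36.786 mL/cmH2O.
τ = R × C = 14.545 × 0.03679 L/cmH2O = 0.5351 s.
Fraction remaining = e^(−Te/τ) = e^(−1.05/0.5351) = 0.1405; trapped volume = 515.0 × 0.1405 = 72.358 mL.
Additional alveolar pressure from trapping ≈ V_trapped / C = 72.358 / 36.786 = 1.967 cmH2O.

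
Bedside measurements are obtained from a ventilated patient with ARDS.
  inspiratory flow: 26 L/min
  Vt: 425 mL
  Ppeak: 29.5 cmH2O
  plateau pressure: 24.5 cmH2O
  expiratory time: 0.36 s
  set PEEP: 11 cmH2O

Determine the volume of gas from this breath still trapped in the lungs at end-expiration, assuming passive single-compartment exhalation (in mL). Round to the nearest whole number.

Flow: 26 L/min ÷ 60 = 0.4333 L/s.
R = (PIP − Pplat)/V̇ = (29.5 − 24.5) / 0.4333 = 5.0/0.4333 = 11.539 cmH2O·s/L.
C = Vt/(Pplat − PEEP) = 425.0 / (24.5 − 11) = 425.0/13.5 = 31.481 mL/cmH2O.
τ = R × C = 11.539 × 0.03148 L/cmH2O = 0.3632 s.
Fraction remaining = e^(−Te/τ) = e^(−0.36/0.3632) = 0.3711.
Trapped volume = 425.0 × 0.3711 = 157.72 mL.

158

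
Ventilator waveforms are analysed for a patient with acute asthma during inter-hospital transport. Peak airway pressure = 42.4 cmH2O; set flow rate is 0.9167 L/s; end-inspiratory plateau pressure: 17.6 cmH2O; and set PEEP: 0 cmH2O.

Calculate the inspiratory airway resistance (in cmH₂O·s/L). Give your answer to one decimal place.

27.1

Raw = (PIP − Pplat) / flow = (42.4 − 17.6) / 0.9167 = 24.8 / 0.9167 = 27.054 cmH2O·s/L.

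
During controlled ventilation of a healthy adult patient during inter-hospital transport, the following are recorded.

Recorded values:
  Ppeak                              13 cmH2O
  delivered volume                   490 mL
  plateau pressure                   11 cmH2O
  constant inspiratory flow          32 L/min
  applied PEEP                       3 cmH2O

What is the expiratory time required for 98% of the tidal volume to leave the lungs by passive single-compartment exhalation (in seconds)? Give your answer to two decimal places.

Flow: 32 L/min ÷ 60 = 0.5333 L/s.
R = (PIP − Pplat)/V̇ = (13 − 11) / 0.5333 = 2.0/0.5333 = 3.75 cmH2O·s/L.
C = Vt/(Pplat − PEEP) = 490.0 / (11 − 3) = 490.0/8.0 = 61.25 mL/cmH2O.
τ = R × C = 3.75 × 0.06125 L/cmH2O = 0.2297 s.
t = −τ·ln(1 − 0.98) = −0.2297·ln(0.02) = 0.8986 s.

0.90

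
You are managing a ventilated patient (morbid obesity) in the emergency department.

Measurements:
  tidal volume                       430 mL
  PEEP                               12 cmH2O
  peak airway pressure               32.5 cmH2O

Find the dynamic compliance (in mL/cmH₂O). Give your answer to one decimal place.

Dynamic compliance = Vt / (PIP − PEEP) = 430 / (32.5 − 12) = 430 / 20.5 = 20.976 mL/cmH2O.

21.0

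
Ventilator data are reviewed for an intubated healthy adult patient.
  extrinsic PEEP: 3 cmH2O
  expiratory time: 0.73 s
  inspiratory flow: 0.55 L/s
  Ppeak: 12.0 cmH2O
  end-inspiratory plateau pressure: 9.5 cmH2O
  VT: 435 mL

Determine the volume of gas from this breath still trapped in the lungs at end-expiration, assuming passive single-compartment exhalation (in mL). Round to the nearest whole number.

39

R = (PIP − Pplat)/V̇ = (12.0 − 9.5) / 0.55 = 2.5/0.55 = 4.545 cmH2O·s/L.
C = Vt/(Pplat − PEEP) = 435.0 / (9.5 − 3) = 435.0/6.5 = 66.923 mL/cmH2O.
τ = R × C = 4.545 × 0.06692 L/cmH2O = 0.3042 s.
Fraction remaining = e^(−Te/τ) = e^(−0.73/0.3042) = 0.09074.
Trapped volume = 435.0 × 0.09074 = 39.472 mL.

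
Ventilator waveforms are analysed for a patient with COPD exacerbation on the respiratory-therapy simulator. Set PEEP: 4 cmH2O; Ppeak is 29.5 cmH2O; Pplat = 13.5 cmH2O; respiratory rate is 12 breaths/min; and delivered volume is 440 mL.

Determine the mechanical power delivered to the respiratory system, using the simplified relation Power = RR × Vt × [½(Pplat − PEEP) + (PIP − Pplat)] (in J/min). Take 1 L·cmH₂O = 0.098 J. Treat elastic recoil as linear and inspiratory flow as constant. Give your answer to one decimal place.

10.7

Per-breath work = Vt × [½(Pplat−PEEP) + (PIP−Pplat)] = 0.440 × [0.5×9.5 + 16.0] = 0.440 × 20.75 = 9.13 L·cmH2O.
Power = 12 × 9.13 = 109.56 L·cmH2O/min.
× 0.098 J/(L·cmH2O) → 10.737 J/min.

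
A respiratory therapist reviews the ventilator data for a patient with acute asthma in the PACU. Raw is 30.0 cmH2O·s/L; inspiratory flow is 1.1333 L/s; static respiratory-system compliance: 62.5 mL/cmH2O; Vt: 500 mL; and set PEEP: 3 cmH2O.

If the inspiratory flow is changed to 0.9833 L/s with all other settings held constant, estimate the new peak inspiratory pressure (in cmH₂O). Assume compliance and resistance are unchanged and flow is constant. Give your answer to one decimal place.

PIP = Vt/C + R·V̇ + PEEP (constant-flow equation of motion).
Only the resistive term changes: ΔPIP = R × ΔV̇ = 30.0 × (0.9833 − 1.1333) = 30.0 × -0.15 = -4.5 cmH2O.
Original PIP = 500/62.5 + 30.0×1.1333 + 3 = 44.999 cmH2O; new PIP = 44.999 + (-4.5) = 40.499 cmH2O.

40.5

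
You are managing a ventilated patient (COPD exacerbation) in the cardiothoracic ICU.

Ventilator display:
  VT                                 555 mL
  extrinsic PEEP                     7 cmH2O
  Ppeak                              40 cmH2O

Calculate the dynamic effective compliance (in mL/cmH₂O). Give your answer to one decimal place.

Dynamic compliance = Vt / (PIP − PEEP) = 555 / (40 − 7) = 555 / 33.0 = 16.818 mL/cmH2O.

16.8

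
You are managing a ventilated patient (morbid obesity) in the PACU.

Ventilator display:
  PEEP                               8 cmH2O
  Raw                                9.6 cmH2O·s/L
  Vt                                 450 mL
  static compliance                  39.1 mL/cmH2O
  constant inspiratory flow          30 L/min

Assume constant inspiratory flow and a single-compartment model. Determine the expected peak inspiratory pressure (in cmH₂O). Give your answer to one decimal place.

Flow: 30 L/min ÷ 60 = 0.5 L/s.
Equation of motion (constant flow): PIP = Vt/C + R·V̇ + PEEP.
PIP = 450/39.1 + 9.6×0.5 + 8 = 11.509 + 4.8 + 8 = 24.309 cmH2O.

24.3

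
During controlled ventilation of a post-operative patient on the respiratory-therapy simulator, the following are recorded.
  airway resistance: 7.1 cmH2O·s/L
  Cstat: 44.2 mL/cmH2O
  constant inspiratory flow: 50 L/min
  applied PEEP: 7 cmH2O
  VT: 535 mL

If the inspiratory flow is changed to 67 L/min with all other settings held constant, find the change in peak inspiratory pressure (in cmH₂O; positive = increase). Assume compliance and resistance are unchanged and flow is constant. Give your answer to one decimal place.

Flow: 50 L/min ÷ 60 = 0.8333 L/s.
New flow: 67 L/min ÷ 60 = 1.1167 L/s.
PIP = Vt/C + R·V̇ + PEEP (constant-flow equation of motion).
Only the resistive term changes: ΔPIP = R × ΔV̇ = 7.1 × (1.1167 − 0.8333) = 7.1 × 0.2834 = 2.012 cmH2O.

2.0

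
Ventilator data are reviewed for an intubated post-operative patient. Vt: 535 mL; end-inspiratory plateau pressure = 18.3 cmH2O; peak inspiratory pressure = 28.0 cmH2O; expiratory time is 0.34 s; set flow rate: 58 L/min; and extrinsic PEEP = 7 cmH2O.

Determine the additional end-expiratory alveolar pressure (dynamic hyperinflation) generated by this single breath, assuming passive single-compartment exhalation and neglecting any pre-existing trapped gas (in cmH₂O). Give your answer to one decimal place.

5.5

Flow: 58 L/min ÷ 60 = 0.9667 L/s.
R = (PIP − Pplat)/V̇ = (28.0 − 18.3) / 0.9667 = 9.7/0.9667 = 10.034 cmH2O·s/L.
C = Vt/(Pplat − PEEP) = 535.0 / (18.3 − 7) = 535.0/11.3 = 47.345 mL/cmH2O.
τ = R × C = 10.034 × 0.04735 L/cmH2O = 0.4751 s.
Fraction remaining = e^(−Te/τ) = e^(−0.34/0.4751) = 0.4889; trapped volume = 535.0 × 0.4889 = 261.56 mL.
Additional alveolar pressure from trapping ≈ V_trapped / C = 261.56 / 47.345 = 5.525 cmH2O.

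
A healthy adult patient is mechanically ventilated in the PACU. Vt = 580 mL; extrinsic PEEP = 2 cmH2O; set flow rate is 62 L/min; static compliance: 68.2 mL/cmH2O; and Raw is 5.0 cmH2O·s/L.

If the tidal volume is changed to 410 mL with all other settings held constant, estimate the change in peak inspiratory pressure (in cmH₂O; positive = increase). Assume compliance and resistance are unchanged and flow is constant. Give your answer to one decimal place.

-2.5

PIP = Vt/C + R·V̇ + PEEP (constant-flow equation of motion).
Only the elastic term changes: ΔPIP = ΔVt / C = (410 − 580) / 68.2 = -2.493 cmH2O.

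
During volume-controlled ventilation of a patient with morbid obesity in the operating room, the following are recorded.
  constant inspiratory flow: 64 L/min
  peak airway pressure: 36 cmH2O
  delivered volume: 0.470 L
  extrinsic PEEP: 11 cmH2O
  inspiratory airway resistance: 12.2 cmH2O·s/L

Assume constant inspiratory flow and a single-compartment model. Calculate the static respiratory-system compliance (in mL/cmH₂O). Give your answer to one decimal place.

Flow: 64 L/min ÷ 60 = 1.0667 L/s.
Equation of motion (constant flow): PIP = Vt/C + R·V̇ + PEEP.
Vt/C = PIP − R·V̇ − PEEP = 36 − 12.2×1.0667 − 11 = 36 − 13.014 − 11 = 11.986 cmH2O.
C = Vt / 11.986 = 470 / 11.986 = 39.212 mL/cmH2O.

39.2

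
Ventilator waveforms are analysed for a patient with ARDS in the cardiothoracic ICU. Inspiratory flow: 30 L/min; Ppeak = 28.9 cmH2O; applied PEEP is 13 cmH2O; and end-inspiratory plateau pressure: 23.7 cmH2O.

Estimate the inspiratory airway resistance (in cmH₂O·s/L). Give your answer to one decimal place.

10.4

Flow: 30 L/min ÷ 60 = 0.5 L/s.
Raw = (PIP − Pplat) / flow = (28.9 − 23.7) / 0.5 = 5.2 / 0.5 = 10.4 cmH2O·s/L.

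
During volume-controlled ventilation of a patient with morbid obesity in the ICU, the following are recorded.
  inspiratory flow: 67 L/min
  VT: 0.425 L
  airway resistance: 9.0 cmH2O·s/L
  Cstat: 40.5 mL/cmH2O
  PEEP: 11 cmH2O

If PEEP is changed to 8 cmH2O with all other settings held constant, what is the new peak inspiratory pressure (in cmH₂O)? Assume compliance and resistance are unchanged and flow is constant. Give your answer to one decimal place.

Flow: 67 L/min ÷ 60 = 1.1167 L/s.
PIP = Vt/C + R·V̇ + PEEP (constant-flow equation of motion).
Only the baseline term changes: ΔPIP = ΔPEEP = 8 − 11 = -3.0 cmH2O.
Original PIP = 425/40.5 + 9.0×1.1167 + 11 = 31.544 cmH2O; new PIP = 31.544 + (-3.0) = 28.544 cmH2O.

28.5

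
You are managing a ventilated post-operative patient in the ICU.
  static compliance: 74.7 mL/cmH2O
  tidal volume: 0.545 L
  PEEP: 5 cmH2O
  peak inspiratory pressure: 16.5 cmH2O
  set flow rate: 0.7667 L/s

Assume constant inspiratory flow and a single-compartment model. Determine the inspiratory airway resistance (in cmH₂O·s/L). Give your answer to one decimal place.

Equation of motion (constant flow): PIP = Vt/C + R·V̇ + PEEP.
R·V̇ = PIP − Vt/C − PEEP = 16.5 − 545/74.7 − 5 = 16.5 − 7.296 − 5 = 4.204 cmH2O.
R = 4.204 / 0.7667 = 5.483 cmH2O·s/L.

5.5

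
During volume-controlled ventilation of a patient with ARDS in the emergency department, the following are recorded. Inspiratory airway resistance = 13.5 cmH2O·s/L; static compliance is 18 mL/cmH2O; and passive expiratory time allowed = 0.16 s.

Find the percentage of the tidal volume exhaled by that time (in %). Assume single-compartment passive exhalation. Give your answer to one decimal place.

τ = R × C = 13.5 × 18 mL/cmH2O = 13.5 × 0.018 L/cmH2O = 0.243 s.
Passive exhalation: V(t)/V₀ = e^(−t/τ) = e^(−0.16/0.243) = 0.5177.
Fraction exhaled = 1 − 0.5177 = 0.4823 → 48.23%.

48.2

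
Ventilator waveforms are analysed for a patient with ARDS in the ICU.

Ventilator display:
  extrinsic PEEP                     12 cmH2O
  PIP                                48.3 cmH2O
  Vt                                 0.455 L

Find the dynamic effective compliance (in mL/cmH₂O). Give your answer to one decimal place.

12.5

Dynamic compliance = Vt / (PIP − PEEP) = 455 / (48.3 − 12) = 455 / 36.3 = 12.534 mL/cmH2O.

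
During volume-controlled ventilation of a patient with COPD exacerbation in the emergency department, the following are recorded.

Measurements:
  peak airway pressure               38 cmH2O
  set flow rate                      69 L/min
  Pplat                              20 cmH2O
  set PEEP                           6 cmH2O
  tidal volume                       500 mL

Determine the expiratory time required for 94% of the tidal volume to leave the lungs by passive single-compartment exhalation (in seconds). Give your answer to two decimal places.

1.57

Flow: 69 L/min ÷ 60 = 1.15 L/s.
R = (PIP − Pplat)/V̇ = (38 − 20) / 1.15 = 18.0/1.15 = 15.652 cmH2O·s/L.
C = Vt/(Pplat − PEEP) = 500.0 / (20 − 6) = 500.0/14.0 = 35.714 mL/cmH2O.
τ = R × C = 15.652 × 0.03571 L/cmH2O = 0.5589 s.
t = −τ·ln(1 − 0.94) = −0.5589·ln(0.06) = 1.572 s.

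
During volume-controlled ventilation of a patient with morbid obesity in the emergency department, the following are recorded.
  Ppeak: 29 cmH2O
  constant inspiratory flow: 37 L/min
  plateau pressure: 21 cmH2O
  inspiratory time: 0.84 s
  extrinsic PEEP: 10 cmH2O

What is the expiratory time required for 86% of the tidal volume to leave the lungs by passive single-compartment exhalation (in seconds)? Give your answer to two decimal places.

Flow: 37 L/min ÷ 60 = 0.6167 L/s.
Vt = flow × Ti = 0.6167 L/s × 0.84 s × 1000 mL/L = 518.03 mL.
R = (PIP − Pplat)/V̇ = (29 − 21) / 0.6167 = 8.0/0.6167 = 12.972 cmH2O·s/L.
C = Vt/(Pplat − PEEP) = 518.03 / (21 − 10) = 518.03/11.0 = 47.094 mL/cmH2O.
τ = R × C = 12.972 × 0.04709 L/cmH2O = 0.6109 s.
t = −τ·ln(1 − 0.86) = −0.6109·ln(0.14) = 1.201 s.

1.20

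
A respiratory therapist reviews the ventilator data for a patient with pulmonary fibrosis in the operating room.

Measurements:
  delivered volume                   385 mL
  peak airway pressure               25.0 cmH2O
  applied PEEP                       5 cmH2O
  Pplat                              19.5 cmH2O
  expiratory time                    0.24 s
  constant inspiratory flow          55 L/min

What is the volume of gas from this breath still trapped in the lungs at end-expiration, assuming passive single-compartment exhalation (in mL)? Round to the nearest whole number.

Flow: 55 L/min ÷ 60 = 0.9167 L/s.
R = (PIP − Pplat)/V̇ = (25.0 − 19.5) / 0.9167 = 5.5/0.9167 = 6.0 cmH2O·s/L.
C = Vt/(Pplat − PEEP) = 385.0 / (19.5 − 5) = 385.0/14.5 = 26.552 mL/cmH2O.
τ = R × C = 6.0 × 0.02655 L/cmH2O = 0.1593 s.
Fraction remaining = e^(−Te/τ) = e^(−0.24/0.1593) = 0.2217.
Trapped volume = 385.0 × 0.2217 = 85.355 mL.

85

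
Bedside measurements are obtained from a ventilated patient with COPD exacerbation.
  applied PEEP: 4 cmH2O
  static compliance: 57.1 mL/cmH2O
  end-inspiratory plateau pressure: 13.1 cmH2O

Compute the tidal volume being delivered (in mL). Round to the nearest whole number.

520

Vt = Cstat × (Pplat − PEEP) = 57.1 × (13.1 − 4) = 57.1 × 9.1 = 519.61 mL.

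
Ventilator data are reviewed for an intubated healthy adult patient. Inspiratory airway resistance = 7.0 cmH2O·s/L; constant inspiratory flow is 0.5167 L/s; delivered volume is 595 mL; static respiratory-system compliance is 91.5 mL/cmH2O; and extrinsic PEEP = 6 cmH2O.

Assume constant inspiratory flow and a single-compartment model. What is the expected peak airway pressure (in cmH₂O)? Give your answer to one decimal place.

16.1

Equation of motion (constant flow): PIP = Vt/C + R·V̇ + PEEP.
PIP = 595/91.5 + 7.0×0.5167 + 6 = 6.503 + 3.617 + 6 = 16.12 cmH2O.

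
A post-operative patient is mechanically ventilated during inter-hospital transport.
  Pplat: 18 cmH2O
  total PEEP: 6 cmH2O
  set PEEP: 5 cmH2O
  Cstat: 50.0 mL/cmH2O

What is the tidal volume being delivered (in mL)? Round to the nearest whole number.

600

End-expiratory occlusion gives total PEEP = 6 cmH2O (intrinsic PEEP = 6 − 5 = 1). Use total PEEP for the elastic gradient.
Vt = Cstat × (Pplat − PEEPtotal) = 50.0 × (18 − 6) = 50.0 × 12.0 = 600.0 mL.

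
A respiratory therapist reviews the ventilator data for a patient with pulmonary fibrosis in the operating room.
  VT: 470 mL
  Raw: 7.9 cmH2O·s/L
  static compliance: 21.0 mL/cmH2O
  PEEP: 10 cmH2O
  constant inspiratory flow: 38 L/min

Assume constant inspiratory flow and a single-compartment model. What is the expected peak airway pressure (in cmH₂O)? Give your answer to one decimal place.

Flow: 38 L/min ÷ 60 = 0.6333 L/s.
Equation of motion (constant flow): PIP = Vt/C + R·V̇ + PEEP.
PIP = 470/21.0 + 7.9×0.6333 + 10 = 22.381 + 5.003 + 10 = 37.384 cmH2O.

37.4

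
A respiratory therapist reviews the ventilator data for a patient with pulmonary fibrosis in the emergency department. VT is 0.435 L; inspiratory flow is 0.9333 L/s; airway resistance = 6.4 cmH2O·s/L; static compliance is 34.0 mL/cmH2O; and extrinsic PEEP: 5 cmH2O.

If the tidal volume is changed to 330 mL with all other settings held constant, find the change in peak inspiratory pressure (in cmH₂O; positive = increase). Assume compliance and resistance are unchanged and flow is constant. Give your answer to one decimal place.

-3.1

PIP = Vt/C + R·V̇ + PEEP (constant-flow equation of motion).
Only the elastic term changes: ΔPIP = ΔVt / C = (330 − 435) / 34.0 = -3.088 cmH2O.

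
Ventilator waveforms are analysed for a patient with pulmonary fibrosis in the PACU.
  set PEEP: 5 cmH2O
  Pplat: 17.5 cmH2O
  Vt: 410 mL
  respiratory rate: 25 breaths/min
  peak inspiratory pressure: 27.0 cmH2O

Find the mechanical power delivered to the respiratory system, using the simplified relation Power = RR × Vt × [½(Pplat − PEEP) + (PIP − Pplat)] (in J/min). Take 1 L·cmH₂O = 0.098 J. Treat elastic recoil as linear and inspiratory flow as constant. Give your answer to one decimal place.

15.8

Per-breath work = Vt × [½(Pplat−PEEP) + (PIP−Pplat)] = 0.410 × [0.5×12.5 + 9.5] = 0.410 × 15.75 = 6.458 L·cmH2O.
Power = 25 × 6.458 = 161.45 L·cmH2O/min.
× 0.098 J/(L·cmH2O) → 15.822 J/min.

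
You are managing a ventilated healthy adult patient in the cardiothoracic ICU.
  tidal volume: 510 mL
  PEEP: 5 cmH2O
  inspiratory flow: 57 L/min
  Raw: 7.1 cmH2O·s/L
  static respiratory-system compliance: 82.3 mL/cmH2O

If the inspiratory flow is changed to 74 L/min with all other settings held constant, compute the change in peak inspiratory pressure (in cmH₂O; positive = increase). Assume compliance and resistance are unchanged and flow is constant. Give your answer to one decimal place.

2.0

Flow: 57 L/min ÷ 60 = 0.95 L/s.
New flow: 74 L/min ÷ 60 = 1.2333 L/s.
PIP = Vt/C + R·V̇ + PEEP (constant-flow equation of motion).
Only the resistive term changes: ΔPIP = R × ΔV̇ = 7.1 × (1.2333 − 0.95) = 7.1 × 0.2833 = 2.011 cmH2O.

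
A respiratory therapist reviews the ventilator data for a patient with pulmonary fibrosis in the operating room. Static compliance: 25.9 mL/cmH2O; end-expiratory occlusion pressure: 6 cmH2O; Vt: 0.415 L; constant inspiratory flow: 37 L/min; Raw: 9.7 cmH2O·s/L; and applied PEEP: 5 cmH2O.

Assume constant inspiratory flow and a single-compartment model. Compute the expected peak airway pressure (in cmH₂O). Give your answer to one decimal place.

Flow: 37 L/min ÷ 60 = 0.6167 L/s.
Total PEEP = 6 cmH2O (set 5 + intrinsic 1); this is the baseline alveolar pressure.
Equation of motion (constant flow): PIP = Vt/C + R·V̇ + PEEP.
PIP = 415/25.9 + 9.7×0.6167 + 6 = 16.023 + 5.982 + 6 = 28.005 cmH2O.

28.0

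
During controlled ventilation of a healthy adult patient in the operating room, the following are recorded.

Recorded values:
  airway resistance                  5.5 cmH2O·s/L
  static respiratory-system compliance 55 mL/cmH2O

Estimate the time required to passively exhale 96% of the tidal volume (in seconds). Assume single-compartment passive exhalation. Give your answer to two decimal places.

0.97

τ = R × C = 5.5 × 55 mL/cmH2O = 5.5 × 0.055 L/cmH2O = 0.3025 s.
Exhaled fraction f = 1 − e^(−t/τ) → t = −τ·ln(1 − f) = −0.3025·ln(0.04) = 0.9737 s.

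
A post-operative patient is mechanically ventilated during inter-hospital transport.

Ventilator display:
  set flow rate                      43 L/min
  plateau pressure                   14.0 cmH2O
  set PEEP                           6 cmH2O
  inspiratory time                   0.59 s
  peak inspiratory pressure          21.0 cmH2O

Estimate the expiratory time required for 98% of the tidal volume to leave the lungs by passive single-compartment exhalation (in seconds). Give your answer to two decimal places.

Flow: 43 L/min ÷ 60 = 0.7167 L/s.
Vt = flow × Ti = 0.7167 L/s × 0.59 s × 1000 mL/L = 422.85 mL.
R = (PIP − Pplat)/V̇ = (21.0 − 14.0) / 0.7167 = 7.0/0.7167 = 9.767 cmH2O·s/L.
C = Vt/(Pplat − PEEP) = 422.85 / (14.0 − 6) = 422.85/8.0 = 52.856 mL/cmH2O.
τ = R × C = 9.767 × 0.05286 L/cmH2O = 0.5163 s.
t = −τ·ln(1 − 0.98) = −0.5163·ln(0.02) = 2.02 s.

2.02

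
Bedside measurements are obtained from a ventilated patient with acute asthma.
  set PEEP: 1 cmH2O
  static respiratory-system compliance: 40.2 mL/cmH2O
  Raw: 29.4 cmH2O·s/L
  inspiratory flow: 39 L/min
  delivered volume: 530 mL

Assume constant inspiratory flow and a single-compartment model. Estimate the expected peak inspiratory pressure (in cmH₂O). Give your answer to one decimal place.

33.3

Flow: 39 L/min ÷ 60 = 0.65 L/s.
Equation of motion (constant flow): PIP = Vt/C + R·V̇ + PEEP.
PIP = 530/40.2 + 29.4×0.65 + 1 = 13.184 + 19.11 + 1 = 33.294 cmH2O.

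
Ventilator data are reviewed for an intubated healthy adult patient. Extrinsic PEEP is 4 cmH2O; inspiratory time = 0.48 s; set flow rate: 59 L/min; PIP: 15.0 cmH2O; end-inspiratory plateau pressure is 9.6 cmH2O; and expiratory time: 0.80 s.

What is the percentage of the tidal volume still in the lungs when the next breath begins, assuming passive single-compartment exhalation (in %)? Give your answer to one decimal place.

17.8

Flow: 59 L/min ÷ 60 = 0.9833 L/s.
Vt = flow × Ti = 0.9833 L/s × 0.48 s × 1000 mL/L = 471.98 mL.
R = (PIP − Pplat)/V̇ = (15.0 − 9.6) / 0.9833 = 5.4/0.9833 = 5.492 cmH2O·s/L.
C = Vt/(Pplat − PEEP) = 471.98 / (9.6 − 4) = 471.98/5.6 = 84.282 mL/cmH2O.
τ = R × C = 5.492 × 0.08428 L/cmH2O = 0.4629 s.
Fraction remaining at end-expiration = e^(−Te/τ) = e^(−0.80/0.4629) = 0.1776 → 17.76%.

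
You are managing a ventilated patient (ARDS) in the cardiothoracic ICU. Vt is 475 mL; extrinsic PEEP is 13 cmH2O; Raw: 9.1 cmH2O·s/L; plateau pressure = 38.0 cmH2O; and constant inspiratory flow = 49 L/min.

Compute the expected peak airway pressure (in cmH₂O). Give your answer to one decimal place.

Flow: 49 L/min ÷ 60 = 0.8167 L/s.
PIP = Pplat + Raw × flow = 38.0 + 9.1 × 0.8167 = 38.0 + 7.432 = 45.432 cmH2O.

45.4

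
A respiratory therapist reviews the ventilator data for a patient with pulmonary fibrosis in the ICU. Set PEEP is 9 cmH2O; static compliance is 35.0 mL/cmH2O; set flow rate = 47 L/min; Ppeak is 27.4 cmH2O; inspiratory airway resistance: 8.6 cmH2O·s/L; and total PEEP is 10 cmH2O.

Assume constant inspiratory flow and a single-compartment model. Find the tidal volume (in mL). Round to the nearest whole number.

373

Flow: 47 L/min ÷ 60 = 0.7833 L/s.
Total PEEP = 10 cmH2O (set 9 + intrinsic 1); this is the baseline alveolar pressure.
Equation of motion (constant flow): PIP = Vt/C + R·V̇ + PEEP.
Vt/C = PIP − R·V̇ − PEEP = 27.4 − 6.736 − 10 = 10.664 cmH2O.
Vt = C × 10.664 = 35.0 × 10.664 = 373.24 mL.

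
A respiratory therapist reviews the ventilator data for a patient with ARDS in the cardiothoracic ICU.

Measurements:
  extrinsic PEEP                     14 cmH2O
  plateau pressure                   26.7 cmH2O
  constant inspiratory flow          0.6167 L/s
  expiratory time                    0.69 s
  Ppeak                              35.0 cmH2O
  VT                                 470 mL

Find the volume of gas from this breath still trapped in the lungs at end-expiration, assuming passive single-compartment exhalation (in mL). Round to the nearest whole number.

R = (PIP − Pplat)/V̇ = (35.0 − 26.7) / 0.6167 = 8.3/0.6167 = 13.459 cmH2O·s/L.
C = Vt/(Pplat − PEEP) = 470.0 / (26.7 − 14) = 470.0/12.7 = 37.008 mL/cmH2O.
τ = R × C = 13.459 × 0.03701 L/cmH2O = 0.4981 s.
Fraction remaining = e^(−Te/τ) = e^(−0.69/0.4981) = 0.2503.
Trapped volume = 470.0 × 0.2503 = 117.64 mL.

118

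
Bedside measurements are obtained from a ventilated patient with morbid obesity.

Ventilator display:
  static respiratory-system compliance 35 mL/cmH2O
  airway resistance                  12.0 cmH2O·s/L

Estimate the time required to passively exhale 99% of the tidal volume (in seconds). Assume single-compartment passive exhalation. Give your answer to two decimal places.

1.93

τ = R × C = 12.0 × 35 mL/cmH2O = 12.0 × 0.035 L/cmH2O = 0.42 s.
Exhaled fraction f = 1 − e^(−t/τ) → t = −τ·ln(1 − f) = −0.42·ln(0.01) = 1.934 s.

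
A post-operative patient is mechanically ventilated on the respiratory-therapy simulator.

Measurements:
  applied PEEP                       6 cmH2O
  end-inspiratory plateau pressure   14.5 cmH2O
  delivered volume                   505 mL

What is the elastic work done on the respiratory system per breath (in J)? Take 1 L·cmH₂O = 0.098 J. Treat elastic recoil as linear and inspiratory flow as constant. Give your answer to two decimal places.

0.21

Elastic work ≈ ½ × (Pplat − PEEP) × Vt = 0.5 × (14.5 − 6) × 0.505 L = 0.5 × 8.5 × 0.505 = 2.146 L·cmH2O.
× 0.098 J/(L·cmH2O) → 0.2103 J.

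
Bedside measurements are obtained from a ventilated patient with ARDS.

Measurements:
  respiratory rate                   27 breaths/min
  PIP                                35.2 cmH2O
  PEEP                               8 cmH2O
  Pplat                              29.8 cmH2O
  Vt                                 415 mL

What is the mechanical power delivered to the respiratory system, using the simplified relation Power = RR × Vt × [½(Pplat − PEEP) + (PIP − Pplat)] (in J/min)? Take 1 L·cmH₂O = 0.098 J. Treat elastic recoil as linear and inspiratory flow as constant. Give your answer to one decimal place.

17.9

Per-breath work = Vt × [½(Pplat−PEEP) + (PIP−Pplat)] = 0.415 × [0.5×21.8 + 5.4] = 0.415 × 16.3 = 6.765 L·cmH2O.
Power = 27 × 6.765 = 182.66 L·cmH2O/min.
× 0.098 J/(L·cmH2O) → 17.901 J/min.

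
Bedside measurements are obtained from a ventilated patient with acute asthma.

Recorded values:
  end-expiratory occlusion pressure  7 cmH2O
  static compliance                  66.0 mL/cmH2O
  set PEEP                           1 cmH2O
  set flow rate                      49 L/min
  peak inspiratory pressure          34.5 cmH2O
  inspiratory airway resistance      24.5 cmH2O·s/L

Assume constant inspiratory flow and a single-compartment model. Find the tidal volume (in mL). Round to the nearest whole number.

Flow: 49 L/min ÷ 60 = 0.8167 L/s.
Total PEEP = 7 cmH2O (set 1 + intrinsic 6); this is the baseline alveolar pressure.
Equation of motion (constant flow): PIP = Vt/C + R·V̇ + PEEP.
Vt/C = PIP − R·V̇ − PEEP = 34.5 − 20.009 − 7 = 7.491 cmH2O.
Vt = C × 7.491 = 66.0 × 7.491 = 494.41 mL.

494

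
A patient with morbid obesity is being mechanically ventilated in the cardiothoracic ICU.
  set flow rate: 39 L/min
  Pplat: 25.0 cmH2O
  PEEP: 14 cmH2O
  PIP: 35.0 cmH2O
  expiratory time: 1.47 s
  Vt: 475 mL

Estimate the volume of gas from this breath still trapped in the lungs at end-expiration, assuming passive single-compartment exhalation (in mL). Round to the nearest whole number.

52

Flow: 39 L/min ÷ 60 = 0.65 L/s.
R = (PIP − Pplat)/V̇ = (35.0 − 25.0) / 0.65 = 10.0/0.65 = 15.385 cmH2O·s/L.
C = Vt/(Pplat − PEEP) = 475.0 / (25.0 − 14) = 475.0/11.0 = 43.182 mL/cmH2O.
τ = R × C = 15.385 × 0.04318 L/cmH2O = 0.6643 s.
Fraction remaining = e^(−Te/τ) = e^(−1.47/0.6643) = 0.1094.
Trapped volume = 475.0 × 0.1094 = 51.965 mL.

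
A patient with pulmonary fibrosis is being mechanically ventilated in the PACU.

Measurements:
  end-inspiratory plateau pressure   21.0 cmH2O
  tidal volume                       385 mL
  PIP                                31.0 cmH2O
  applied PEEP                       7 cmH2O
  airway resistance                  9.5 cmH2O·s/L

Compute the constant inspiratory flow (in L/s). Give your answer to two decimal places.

1.05

flow = (PIP − Pplat) / Raw = 10.0 / 9.5 = 1.053 L/s.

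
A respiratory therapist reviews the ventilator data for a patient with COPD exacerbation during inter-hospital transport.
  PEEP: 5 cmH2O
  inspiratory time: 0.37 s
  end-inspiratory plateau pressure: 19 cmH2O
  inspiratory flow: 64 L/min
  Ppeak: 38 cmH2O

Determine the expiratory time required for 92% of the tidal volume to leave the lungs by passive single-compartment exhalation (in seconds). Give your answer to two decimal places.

Flow: 64 L/min ÷ 60 = 1.0667 L/s.
Vt = flow × Ti = 1.0667 L/s × 0.37 s × 1000 mL/L = 394.68 mL.
R = (PIP − Pplat)/V̇ = (38 − 19) / 1.0667 = 19.0/1.0667 = 17.812 cmH2O·s/L.
C = Vt/(Pplat − PEEP) = 394.68 / (19 − 5) = 394.68/14.0 = 28.191 mL/cmH2O.
τ = R × C = 17.812 × 0.02819 L/cmH2O = 0.5021 s.
t = −τ·ln(1 − 0.92) = −0.5021·ln(0.08) = 1.268 s.

1.27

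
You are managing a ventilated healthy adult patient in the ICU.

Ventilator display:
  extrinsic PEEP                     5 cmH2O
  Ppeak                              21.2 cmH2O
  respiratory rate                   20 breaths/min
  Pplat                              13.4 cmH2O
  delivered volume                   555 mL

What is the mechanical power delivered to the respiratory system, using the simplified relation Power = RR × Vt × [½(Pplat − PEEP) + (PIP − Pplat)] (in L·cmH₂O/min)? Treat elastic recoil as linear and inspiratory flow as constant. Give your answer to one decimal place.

133.2

Per-breath work = Vt × [½(Pplat−PEEP) + (PIP−Pplat)] = 0.555 × [0.5×8.4 + 7.8] = 0.555 × 12.0 = 6.66 L·cmH2O.
Power = 20 × 6.66 = 133.2 L·cmH2O/min.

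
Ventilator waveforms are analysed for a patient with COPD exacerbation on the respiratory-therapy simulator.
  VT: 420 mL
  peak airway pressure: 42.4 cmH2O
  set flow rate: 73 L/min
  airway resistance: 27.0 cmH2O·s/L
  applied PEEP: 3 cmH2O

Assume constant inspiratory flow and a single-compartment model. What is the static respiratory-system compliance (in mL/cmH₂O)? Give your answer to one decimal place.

64.1

Flow: 73 L/min ÷ 60 = 1.2167 L/s.
Equation of motion (constant flow): PIP = Vt/C + R·V̇ + PEEP.
Vt/C = PIP − R·V̇ − PEEP = 42.4 − 27.0×1.2167 − 3 = 42.4 − 32.851 − 3 = 6.549 cmH2O.
C = Vt / 6.549 = 420 / 6.549 = 64.132 mL/cmH2O.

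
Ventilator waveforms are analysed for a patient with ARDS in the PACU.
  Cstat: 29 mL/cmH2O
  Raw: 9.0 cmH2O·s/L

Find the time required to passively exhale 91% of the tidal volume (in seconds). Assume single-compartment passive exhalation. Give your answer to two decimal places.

0.63

τ = R × C = 9.0 × 29 mL/cmH2O = 9.0 × 0.029 L/cmH2O = 0.261 s.
Exhaled fraction f = 1 − e^(−t/τ) → t = −τ·ln(1 − f) = −0.261·ln(0.09) = 0.6285 s.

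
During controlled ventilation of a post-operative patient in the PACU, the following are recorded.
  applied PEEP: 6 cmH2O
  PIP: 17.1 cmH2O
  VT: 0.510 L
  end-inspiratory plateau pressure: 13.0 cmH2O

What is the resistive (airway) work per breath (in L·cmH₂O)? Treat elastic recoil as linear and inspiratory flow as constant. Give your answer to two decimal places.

With constant inspiratory flow the resistive pressure is constant at PIP − Pplat = 17.1 − 13.0 = 4.1 cmH2O, so resistive work = 4.1 × 0.510 = 2.091 L·cmH2O.

2.09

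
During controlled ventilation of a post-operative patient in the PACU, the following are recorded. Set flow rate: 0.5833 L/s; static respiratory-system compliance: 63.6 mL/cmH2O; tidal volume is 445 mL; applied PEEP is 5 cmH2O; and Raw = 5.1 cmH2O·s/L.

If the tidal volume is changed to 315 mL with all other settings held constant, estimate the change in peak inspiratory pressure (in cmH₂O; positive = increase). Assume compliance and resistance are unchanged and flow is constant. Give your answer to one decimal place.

-2.0

PIP = Vt/C + R·V̇ + PEEP (constant-flow equation of motion).
Only the elastic term changes: ΔPIP = ΔVt / C = (315 − 445) / 63.6 = -2.044 cmH2O.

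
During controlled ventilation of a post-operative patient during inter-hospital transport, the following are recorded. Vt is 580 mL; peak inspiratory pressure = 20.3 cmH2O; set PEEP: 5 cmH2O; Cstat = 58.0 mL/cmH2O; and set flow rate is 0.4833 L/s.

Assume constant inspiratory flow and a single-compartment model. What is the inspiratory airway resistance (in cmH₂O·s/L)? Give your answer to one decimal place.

Equation of motion (constant flow): PIP = Vt/C + R·V̇ + PEEP.
R·V̇ = PIP − Vt/C − PEEP = 20.3 − 580/58.0 − 5 = 20.3 − 10.0 − 5 = 5.3 cmH2O.
R = 5.3 / 0.4833 = 10.966 cmH2O·s/L.

11.0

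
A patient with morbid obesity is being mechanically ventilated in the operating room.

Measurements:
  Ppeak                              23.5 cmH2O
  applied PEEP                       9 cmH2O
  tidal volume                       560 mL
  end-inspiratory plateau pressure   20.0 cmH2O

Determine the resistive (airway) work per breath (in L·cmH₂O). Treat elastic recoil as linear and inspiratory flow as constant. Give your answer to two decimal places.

1.96

With constant inspiratory flow the resistive pressure is constant at PIP − Pplat = 23.5 − 20.0 = 3.5 cmH2O, so resistive work = 3.5 × 0.560 = 1.96 L·cmH2O.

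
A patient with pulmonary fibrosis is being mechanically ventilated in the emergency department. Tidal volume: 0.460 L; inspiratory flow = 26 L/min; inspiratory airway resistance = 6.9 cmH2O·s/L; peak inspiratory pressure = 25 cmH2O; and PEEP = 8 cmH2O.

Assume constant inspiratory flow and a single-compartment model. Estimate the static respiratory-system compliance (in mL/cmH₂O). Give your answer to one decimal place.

Flow: 26 L/min ÷ 60 = 0.4333 L/s.
Equation of motion (constant flow): PIP = Vt/C + R·V̇ + PEEP.
Vt/C = PIP − R·V̇ − PEEP = 25 − 6.9×0.4333 − 8 = 25 − 2.99 − 8 = 14.01 cmH2O.
C = Vt / 14.01 = 460 / 14.01 = 32.834 mL/cmH2O.

32.8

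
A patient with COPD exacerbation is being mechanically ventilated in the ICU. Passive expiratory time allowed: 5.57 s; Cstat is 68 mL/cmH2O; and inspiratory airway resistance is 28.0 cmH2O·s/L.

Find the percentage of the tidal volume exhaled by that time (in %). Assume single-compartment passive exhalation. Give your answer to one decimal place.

τ = R × C = 28.0 × 68 mL/cmH2O = 28.0 × 0.068 L/cmH2O = 1.904 s.
Passive exhalation: V(t)/V₀ = e^(−t/τ) = e^(−5.57/1.904) = 0.05364.
Fraction exhaled = 1 − 0.05364 = 0.9464 → 94.64%.

94.6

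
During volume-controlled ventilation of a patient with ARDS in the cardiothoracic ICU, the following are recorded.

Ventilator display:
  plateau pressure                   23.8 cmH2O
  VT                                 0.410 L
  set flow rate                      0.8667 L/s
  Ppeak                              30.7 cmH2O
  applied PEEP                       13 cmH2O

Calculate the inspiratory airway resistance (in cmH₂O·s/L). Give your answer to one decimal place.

Raw = (PIP − Pplat) / flow = (30.7 − 23.8) / 0.8667 = 6.9 / 0.8667 = 7.961 cmH2O·s/L.

8.0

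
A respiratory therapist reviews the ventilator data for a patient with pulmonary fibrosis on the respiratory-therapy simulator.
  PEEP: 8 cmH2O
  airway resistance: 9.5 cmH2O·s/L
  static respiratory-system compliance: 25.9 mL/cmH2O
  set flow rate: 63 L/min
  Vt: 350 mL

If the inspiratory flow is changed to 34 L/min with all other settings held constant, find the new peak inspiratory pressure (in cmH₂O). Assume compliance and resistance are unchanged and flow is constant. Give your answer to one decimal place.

26.9

Flow: 63 L/min ÷ 60 = 1.05 L/s.
New flow: 34 L/min ÷ 60 = 0.5667 L/s.
PIP = Vt/C + R·V̇ + PEEP (constant-flow equation of motion).
Only the resistive term changes: ΔPIP = R × ΔV̇ = 9.5 × (0.5667 − 1.05) = 9.5 × -0.4833 = -4.591 cmH2O.
Original PIP = 350/25.9 + 9.5×1.05 + 8 = 31.489 cmH2O; new PIP = 31.489 + (-4.591) = 26.898 cmH2O.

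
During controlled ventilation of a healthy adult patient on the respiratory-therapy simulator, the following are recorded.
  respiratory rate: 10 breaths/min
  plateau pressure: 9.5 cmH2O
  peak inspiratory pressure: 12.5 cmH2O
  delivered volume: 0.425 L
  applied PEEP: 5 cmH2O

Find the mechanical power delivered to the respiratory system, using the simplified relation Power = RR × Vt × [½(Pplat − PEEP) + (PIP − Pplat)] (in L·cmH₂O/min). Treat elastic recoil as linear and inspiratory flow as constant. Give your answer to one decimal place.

Per-breath work = Vt × [½(Pplat−PEEP) + (PIP−Pplat)] = 0.425 × [0.5×4.5 + 3.0] = 0.425 × 5.25 = 2.231 L·cmH2O.
Power = 10 × 2.231 = 22.31 L·cmH2O/min.

22.3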